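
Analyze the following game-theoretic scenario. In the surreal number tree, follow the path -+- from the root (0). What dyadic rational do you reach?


Sign expansion: -+-
Rule: track bounds (lo, hi), initially (-inf, +inf). On '+', the current value becomes lo and we move to the simplest number in (value, hi): value + 1 if hi = +inf, otherwise the midpoint (value + hi)/2. On '-', the current value becomes hi and we move to value - 1 if lo = -inf, otherwise the midpoint (lo + value)/2.
Start at 0.
Step 1: sign = -, move left. Bounds: (-inf, 0). Value = -1
Step 2: sign = +, move right. Bounds: (-1, 0). Value = -1/2
Step 3: sign = -, move left. Bounds: (-1, -1/2). Value = -3/4
The surreal number with sign expansion -+- is -3/4.

-3/4


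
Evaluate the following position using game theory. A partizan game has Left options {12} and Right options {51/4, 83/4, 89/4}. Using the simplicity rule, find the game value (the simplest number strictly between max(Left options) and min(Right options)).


Left options: {12}, max = 12
Right options: {51/4, 83/4, 89/4}, min = 51/4
All options are numbers and max(Left) < min(Right), so by the simplicity theorem the value is the simplest (earliest-born) number strictly between 12 and 51/4.
No integer lies strictly between 12 and 51/4, so the value is the dyadic rational m/2^k in the interval with the smallest k (then m odd); search k = 1, 2, ...:
Denominator 2: 25/2 lies strictly between 12 and 51/4 -- found.
The simplest number in the interval is 25/2.
Game value = 25/2

25/2


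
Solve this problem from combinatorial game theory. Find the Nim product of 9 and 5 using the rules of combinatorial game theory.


Nim multiplication is bilinear over XOR: (u XOR v) * w = (u*w) XOR (v*w).
So we split each operand into its bit components and XOR the pairwise Nim products.
9 = 1 + 8 (as XOR of powers of 2).
5 = 1 + 4 (as XOR of powers of 2).
Using the standard Nim-product table on single bits:
  2*2 = 3,   2*4 = 8,   2*8 = 12,
  4*4 = 6,   4*8 = 11,  8*8 = 13,
and  1*x = x (identity), k*l = l*k (commutative).
Pairwise Nim products:
  1 * 1 = 1
  1 * 4 = 4
  8 * 1 = 8
  8 * 4 = 11
XOR them: 1 XOR 4 XOR 8 XOR 11 = 6.
Result: 9 * 5 = 6 (in Nim).

6


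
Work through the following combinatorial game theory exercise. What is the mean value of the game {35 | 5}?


Game = {35 | 5}, a switch {a | b} with numbers a > b.
Its thermograph has left wall a - t and right wall b + t, which meet at t = (a - b)/2, where both equal (a + b)/2. So the mast (mean value) is at (a + b)/2.
Mean = (35 + (5))/2 = 40/2 = 20

20


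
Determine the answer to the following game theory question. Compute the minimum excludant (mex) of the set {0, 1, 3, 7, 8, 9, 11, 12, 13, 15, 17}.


Set = {0, 1, 3, 7, 8, 9, 11, 12, 13, 15, 17}
0 is in the set.
1 is in the set.
2 is NOT in the set. This is the mex.
mex = 2

2


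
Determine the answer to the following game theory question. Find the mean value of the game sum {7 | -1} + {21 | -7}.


G1 = {7 | -1}, G2 = {21 | -7}
Each is a switch {a | b} with numbers a > b; its mean value is (a + b)/2, and mean value is additive over game sums: m(G1 + G2) = m(G1) + m(G2).
Mean of G1 = (7 + (-1))/2 = 6/2 = 3
Mean of G2 = (21 + (-7))/2 = 14/2 = 7
Mean of G1 + G2 = 3 + 7 = 10

10


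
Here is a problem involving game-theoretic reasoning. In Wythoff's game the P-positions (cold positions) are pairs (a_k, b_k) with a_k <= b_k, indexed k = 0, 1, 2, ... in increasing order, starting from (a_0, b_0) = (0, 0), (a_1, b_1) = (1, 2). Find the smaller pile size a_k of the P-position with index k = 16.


By Wythoff's theorem, a_k = floor(k * phi) and b_k = floor(k * phi^2) = a_k + k, where phi = (1 + sqrt(5))/2 is the golden ratio.
phi = (1 + sqrt(5))/2 = 1.618034
k = 16
k * phi = 16 * 1.618034 = 25.888544
a_16 = floor(k * phi) = 25

25


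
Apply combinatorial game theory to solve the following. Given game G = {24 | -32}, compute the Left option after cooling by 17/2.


Original game: {24 | -32} (a switch {a | b} with a > b).
Cooling by t (for t below the temperature (a - b)/2 = 28) taxes each move by t: {a | b} cooled by t is {a - t | b + t}.
Cooling amount: t = 17/2
Cooled Left option: 24 - 17/2 = 31/2
Cooled Right option: -32 + 17/2 = -47/2
Cooled game: {31/2 | -47/2}
Left option = 31/2

31/2


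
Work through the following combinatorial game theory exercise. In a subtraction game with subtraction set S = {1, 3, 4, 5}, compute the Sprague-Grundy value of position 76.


The subtraction set is S = {1, 3, 4, 5}.
G(k) = mex{ G(k - s) : s in S, s <= k }. We compute iteratively: G(0) = 0.
G(1) = mex({0}) = 1
G(2) = mex({1}) = 0
G(3) = mex({0}) = 1
G(4) = mex({0, 1}) = 2
G(5) = mex({0, 1, 2}) = 3
G(6) = mex({0, 1, 3}) = 2
G(7) = mex({0, 1, 2}) = 3
G(8) = mex({1, 2, 3}) = 0
G(9) = mex({0, 2, 3}) = 1
G(10) = mex({1, 2, 3}) = 0
G(11) = mex({0, 2, 3}) = 1
G(12) = mex({0, 1, 3}) = 2
Observe that G(8)..G(12) = 0, 1, 0, 1, 2 repeats G(0)..G(4) = 0, 1, 0, 1, 2.
For k >= max(S) = 5, G(k) is determined by the previous 5 values G(k-5)..G(k-1); a window of 5 consecutive values has recurred shifted by 8, so by induction G(k + 8) = G(k) for all k >= 0: the sequence is periodic from the start with period 8.
One period: G(0..7) = 0, 1, 0, 1, 2, 3, 2, 3.
76 mod 8 = 4, so G(76) = G(4) = 2.

2


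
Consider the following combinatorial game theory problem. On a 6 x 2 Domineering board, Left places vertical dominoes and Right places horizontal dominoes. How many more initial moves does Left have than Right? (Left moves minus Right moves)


Board is 6 x 2 (rows x cols).
Left (vertical) placements: (rows-1) * cols = 5 * 2 = 10
Right (horizontal) placements: rows * (cols-1) = 6 * 1 = 6
Advantage = Left - Right = 10 - 6 = 4

4


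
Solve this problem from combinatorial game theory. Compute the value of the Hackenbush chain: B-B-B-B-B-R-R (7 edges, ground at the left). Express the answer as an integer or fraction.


Edges (from ground): B-B-B-B-B-R-R
By Berlekamp's sign-expansion rule, a Blue-Red Hackenbush stalk has the value of the surreal number whose sign sequence is the edge sequence with B -> + and R -> -.
Sign sequence: +++++--
Trace the sign expansion in the surreal number tree, starting from 0:
Edge 1: B (sign +) -> bounds (0, +inf), value = 1
Edge 2: B (sign +) -> bounds (1, +inf), value = 2
Edge 3: B (sign +) -> bounds (2, +inf), value = 3
Edge 4: B (sign +) -> bounds (3, +inf), value = 4
Edge 5: B (sign +) -> bounds (4, +inf), value = 5
Edge 6: R (sign -) -> bounds (4, 5), value = 9/2
Edge 7: R (sign -) -> bounds (4, 9/2), value = 17/4
Game value = 17/4

17/4


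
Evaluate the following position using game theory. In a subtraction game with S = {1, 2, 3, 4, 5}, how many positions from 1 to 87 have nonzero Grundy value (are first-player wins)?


Subtraction set S = {1, 2, 3, 4, 5}, so G(n) = n mod 6.
G(n) = 0 when n is a multiple of 6.
Multiples of 6 in [1, 87]: 14
N-positions (nonzero Grundy) = 87 - 14 = 73

73


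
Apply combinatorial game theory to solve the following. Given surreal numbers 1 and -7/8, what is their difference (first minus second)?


x = 1, y = -7/8
Converting to common denominator: 8
x = 8/8, y = -7/8
x - y = 1 - -7/8 = 15/8

15/8


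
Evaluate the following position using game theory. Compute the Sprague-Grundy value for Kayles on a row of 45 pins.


Kayles: a move removes 1 or 2 adjacent pins from a contiguous row.
Removing pins from a row of k leaves two independent rows (a, b) with a + b = k - 1 (one pin) or a + b = k - 2 (two pins); an end removal gives a = 0.
By Sprague-Grundy, G(k) = mex{ G(a) XOR G(b) } over all these splits. G(0) = 0.
G(1): splits (0,0):0^0=0 -> mex({0}) = 1
G(2): splits (0,1):0^1=1 (0,0):0^0=0 -> mex({0, 1}) = 2
G(3): splits (0,2):0^2=2 (1,1):1^1=0 (0,1):0^1=1 -> mex({0, 1, 2}) = 3
G(4): splits (0,3):0^3=3 (1,2):1^2=3 (0,2):0^2=2 (1,1):1^1=0 -> mex({0, 2, 3}) = 1
G(5): splits (0,4):0^1=1 (1,3):1^3=2 (2,2):2^2=0 (0,3):0^3=3 (1,2):1^2=3 -> mex({0, 1, 2, 3}) = 4
G(6) = mex({0, 1, 2, 4}) = 3
G(7) = mex({0, 1, 3, 4, 5}) = 2
G(8) = mex({0, 2, 3, 5, 6}) = 1
G(9) = mex({0, 1, 2, 3, 6, 7}) = 4
G(10) = mex({0, 1, 3, 4, 5, 7}) = 2
G(11) = mex({0, 1, 2, 3, 4, 5}) = 6
G(12) = mex({0, 1, 2, 3, 5, 6, 7}) = 4
G(13) = mex({0, 2, 3, 4, 6, 7}) = 1
G(14) = mex({0, 1, 4, 5, 6, 7}) = 2
G(15) = mex({0, 1, 2, 3, 4, 5, 6}) = 7
G(16) = mex({0, 2, 3, 5, 6, 7}) = 1
G(17) = mex({0, 1, 2, 3, 5, 6, 7}) = 4
G(18) = mex({0, 1, 2, 4, 5, 6}) = 3
G(19) = mex({0, 1, 3, 4, 5, 7}) = 2
G(20) = mex({0, 2, 3, 4, 5, 6, 7}) = 1
G(21) = mex({0, 1, 2, 3, 5, 6, 7}) = 4
G(22) = mex({0, 1, 2, 3, 4, 5, 7}) = 6
G(23) = mex({0, 1, 2, 3, 4, 5, 6}) = 7
G(24) = mex({0, 1, 2, 3, 5, 6, 7}) = 4
G(25) = mex({0, 2, 3, 4, 6, 7}) = 1
G(26) = mex({0, 1, 3, 4, 5, 6, 7}) = 2
G(27) = mex({0, 1, 2, 3, 4, 5, 6, 7}) = 8
G(28) = mex({0, 1, 2, 3, 4, 6, 7, 8}) = 5
G(29) = mex({0, 1, 2, 3, 5, 6, 7, 8, 9}) = 4
G(30) = mex({0, 1, 2, 3, 4, 5, 6, 9, 10}) = 7
G(31) = mex({0, 1, 3, 4, 5, 7, 10, 11}) = 2
G(32) = mex({0, 2, 3, 4, 5, 6, 7, 9, 11}) = 1
G(33) = mex({0, 1, 2, 3, 4, 5, 6, 7, 9, 12}) = 8
G(34) = mex({0, 1, 2, 3, 4, 5, 7, 8, 11, 12}) = 6
G(35) = mex({0, 1, 2, 3, 4, 5, 6, 8, 9, 10, 11}) = 7
G(36) = mex({0, 1, 2, 3, 5, 6, 7, 9, 10}) = 4
G(37) = mex({0, 2, 3, 4, 6, 7, 9, 10, 11, 12}) = 1
G(38) = mex({0, 1, 3, 4, 5, 6, 7, 9, 10, 11, 12}) = 2
G(39) = mex({0, 1, 2, 4, 5, 6, 7, 9, 10, 12, 14}) = 3
G(40) = mex({0, 2, 3, 4, 6, 7, 11, 12, 14}) = 1
G(41) = mex({0, 1, 2, 3, 5, 6, 7, 9, 10, 11, 12}) = 4
G(42) = mex({0, 1, 2, 3, 4, 5, 6, 9, 10}) = 7
G(43) = mex({0, 1, 3, 4, 5, 7, 9, 10, 12, 15}) = 2
G(44) = mex({0, 2, 3, 4, 5, 6, 7, 9, 10, 12, 15}) = 1
G(45) = mex({0, 1, 2, 3, 4, 5, 6, 7, 9, 10, 12, 14}) = 8
Therefore G(45) = 8.

8


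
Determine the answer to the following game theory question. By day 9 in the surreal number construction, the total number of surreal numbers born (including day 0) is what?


Day 0: {|} = 0 is born. Count = 1.
Day n: the number of surreal numbers born by day n is 2^(n+1) - 1.
By day 0: 2^1 - 1 = 1
By day 1: 2^2 - 1 = 3
By day 2: 2^3 - 1 = 7
By day 3: 2^4 - 1 = 15
By day 4: 2^5 - 1 = 31
By day 5: 2^6 - 1 = 63
By day 6: 2^7 - 1 = 127
By day 7: 2^8 - 1 = 255
By day 8: 2^9 - 1 = 511
By day 9: 2^10 - 1 = 1023
By day 9: 1023 surreal numbers.

1023


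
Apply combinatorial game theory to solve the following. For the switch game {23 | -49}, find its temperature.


The game is {23 | -49}, a switch {a | b} with numbers a > b.
Cooling {a | b} by t gives {a - t | b + t}, which stops being hot when a - t = b + t, i.e. at t = (a - b)/2. So the temperature of a switch is (a - b)/2.
Temperature = (Left option - Right option) / 2
= (23 - (-49)) / 2
= 72 / 2
= 36

36


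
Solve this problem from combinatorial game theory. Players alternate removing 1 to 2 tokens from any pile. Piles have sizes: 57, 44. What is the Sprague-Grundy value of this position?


Subtraction set: {1, 2}
For this subtraction set, G(n) = n mod 3 (period = max + 1 = 3).
Pile 1 (size 57): G(57) = 57 mod 3 = 0
Pile 2 (size 44): G(44) = 44 mod 3 = 2
Total Grundy value = XOR of all: 0 XOR 2 = 2

2


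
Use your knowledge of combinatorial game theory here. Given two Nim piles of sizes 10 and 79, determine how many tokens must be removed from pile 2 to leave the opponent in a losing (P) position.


Piles: 10 and 79
Current XOR: 10 XOR 79 = 69 (non-zero, so this is an N-position).
To make the XOR zero, we need to find a move that balances the piles.
For pile 2 (size 79): target = 79 XOR 69 = 10
We reduce pile 2 from 79 to 10.
Tokens removed: 79 - 10 = 69
Verification: 10 XOR 10 = 0

69


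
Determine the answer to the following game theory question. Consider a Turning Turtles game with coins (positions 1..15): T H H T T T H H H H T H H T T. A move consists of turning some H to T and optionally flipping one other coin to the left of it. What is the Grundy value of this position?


Coins: T H H T T T H H H H T H H T T
Key fact: a single head at position k behaves exactly like a Nim heap of size k (turning it to T and optionally flipping a coin at j < k corresponds to moving the heap from k to j, or to 0), and heads combine as a disjunctive sum (two heads at the same place would cancel, matching j XOR j = 0). So the Nim-value is the XOR of the 1-indexed positions of the heads.
Face-up positions (1-indexed): [2, 3, 7, 8, 9, 10, 12, 13]
XOR 0 with 2: 0 XOR 2 = 2
XOR 2 with 3: 2 XOR 3 = 1
XOR 1 with 7: 1 XOR 7 = 6
XOR 6 with 8: 6 XOR 8 = 14
XOR 14 with 9: 14 XOR 9 = 7
XOR 7 with 10: 7 XOR 10 = 13
XOR 13 with 12: 13 XOR 12 = 1
XOR 1 with 13: 1 XOR 13 = 12
Nim-value = 12

12


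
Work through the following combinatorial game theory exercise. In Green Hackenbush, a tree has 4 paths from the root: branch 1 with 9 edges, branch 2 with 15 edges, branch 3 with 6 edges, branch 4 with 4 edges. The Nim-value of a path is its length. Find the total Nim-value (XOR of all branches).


The tree has 4 branches from the ground vertex.
In Green Hackenbush, the Nim-value of a simple path of length k is k.
Branch 1: length 9, Nim-value = 9
Branch 2: length 15, Nim-value = 15
Branch 3: length 6, Nim-value = 6
Branch 4: length 4, Nim-value = 4
Total Nim-value = XOR of all branch values:
0 XOR 9 = 9
9 XOR 15 = 6
6 XOR 6 = 0
0 XOR 4 = 4
Nim-value of the tree = 4

4


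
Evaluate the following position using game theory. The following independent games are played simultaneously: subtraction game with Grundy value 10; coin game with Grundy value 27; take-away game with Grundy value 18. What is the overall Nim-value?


By the Sprague-Grundy theorem, the Grundy value of a sum of games is the XOR of individual Grundy values.
subtraction game: Grundy value = 10. Running XOR: 0 XOR 10 = 10
coin game: Grundy value = 27. Running XOR: 10 XOR 27 = 17
take-away game: Grundy value = 18. Running XOR: 17 XOR 18 = 3
The combined Grundy value is 3.

3


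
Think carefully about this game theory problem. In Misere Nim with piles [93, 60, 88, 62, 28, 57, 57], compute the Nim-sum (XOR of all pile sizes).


We need the XOR (exclusive or) of all pile sizes.
After XOR-ing pile 1 (size 93): 0 XOR 93 = 93
After XOR-ing pile 2 (size 60): 93 XOR 60 = 97
After XOR-ing pile 3 (size 88): 97 XOR 88 = 57
After XOR-ing pile 4 (size 62): 57 XOR 62 = 7
After XOR-ing pile 5 (size 28): 7 XOR 28 = 27
After XOR-ing pile 6 (size 57): 27 XOR 57 = 34
After XOR-ing pile 7 (size 57): 34 XOR 57 = 27
The Nim-value of this position is 27.

27


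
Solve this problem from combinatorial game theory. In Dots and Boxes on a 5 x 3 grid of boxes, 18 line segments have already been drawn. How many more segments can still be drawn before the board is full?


Grid: 5 x 3 boxes, i.e. 6 rows and 4 columns of dots.
Horizontal edges: (rows + 1) * cols = 6 * 3 = 18
Vertical edges: rows * (cols + 1) = 5 * 4 = 20
Total edges: 18 + 20 = 38
Edges drawn: 18
Remaining: 38 - 18 = 20

20


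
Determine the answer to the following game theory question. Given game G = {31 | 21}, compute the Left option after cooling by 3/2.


Original game: {31 | 21} (a switch {a | b} with a > b).
Cooling by t (for t below the temperature (a - b)/2 = 5) taxes each move by t: {a | b} cooled by t is {a - t | b + t}.
Cooling amount: t = 3/2
Cooled Left option: 31 - 3/2 = 59/2
Cooled Right option: 21 + 3/2 = 45/2
Cooled game: {59/2 | 45/2}
Left option = 59/2

59/2


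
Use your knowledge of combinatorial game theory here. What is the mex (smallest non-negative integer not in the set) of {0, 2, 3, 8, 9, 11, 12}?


Set = {0, 2, 3, 8, 9, 11, 12}
0 is in the set.
1 is NOT in the set. This is the mex.
mex = 1

1


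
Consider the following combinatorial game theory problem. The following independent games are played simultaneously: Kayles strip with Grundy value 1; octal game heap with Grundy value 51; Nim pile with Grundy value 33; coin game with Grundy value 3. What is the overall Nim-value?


By the Sprague-Grundy theorem, the Grundy value of a sum of games is the XOR of individual Grundy values.
Kayles strip: Grundy value = 1. Running XOR: 0 XOR 1 = 1
octal game heap: Grundy value = 51. Running XOR: 1 XOR 51 = 50
Nim pile: Grundy value = 33. Running XOR: 50 XOR 33 = 19
coin game: Grundy value = 3. Running XOR: 19 XOR 3 = 16
The combined Grundy value is 16.

16


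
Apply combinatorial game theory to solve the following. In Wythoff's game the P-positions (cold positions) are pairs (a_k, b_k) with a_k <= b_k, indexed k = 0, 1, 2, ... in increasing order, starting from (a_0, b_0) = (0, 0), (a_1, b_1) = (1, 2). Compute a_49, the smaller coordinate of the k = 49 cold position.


By Wythoff's theorem, a_k = floor(k * phi) and b_k = floor(k * phi^2) = a_k + k, where phi = (1 + sqrt(5))/2 is the golden ratio.
phi = (1 + sqrt(5))/2 = 1.618034
k = 49
k * phi = 49 * 1.618034 = 79.283665
a_49 = floor(k * phi) = 79

79


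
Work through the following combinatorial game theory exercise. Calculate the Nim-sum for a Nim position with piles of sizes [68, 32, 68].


We need the XOR (exclusive or) of all pile sizes.
After XOR-ing pile 1 (size 68): 0 XOR 68 = 68
After XOR-ing pile 2 (size 32): 68 XOR 32 = 100
After XOR-ing pile 3 (size 68): 100 XOR 68 = 32
The Nim-value of this position is 32.

32


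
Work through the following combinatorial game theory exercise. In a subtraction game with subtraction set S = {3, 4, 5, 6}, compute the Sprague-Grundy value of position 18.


The subtraction set is S = {3, 4, 5, 6}.
G(k) = mex{ G(k - s) : s in S, s <= k }. We compute iteratively: G(0) = 0.
G(1) = mex({}) = 0
G(2) = mex({}) = 0
G(3) = mex({0}) = 1
G(4) = mex({0}) = 1
G(5) = mex({0}) = 1
G(6) = mex({0, 1}) = 2
G(7) = mex({0, 1}) = 2
G(8) = mex({0, 1}) = 2
G(9) = mex({1, 2}) = 0
G(10) = mex({1, 2}) = 0
G(11) = mex({1, 2}) = 0
G(12) = mex({0, 2}) = 1
G(13) = mex({0, 2}) = 1
G(14) = mex({0, 2}) = 1
Observe that G(9)..G(14) = 0, 0, 0, 1, 1, 1 repeats G(0)..G(5) = 0, 0, 0, 1, 1, 1.
For k >= max(S) = 6, G(k) is determined by the previous 6 values G(k-6)..G(k-1); a window of 6 consecutive values has recurred shifted by 9, so by induction G(k + 9) = G(k) for all k >= 0: the sequence is periodic from the start with period 9.
One period: G(0..8) = 0, 0, 0, 1, 1, 1, 2, 2, 2.
18 mod 9 = 0, so G(18) = G(0) = 0.

0


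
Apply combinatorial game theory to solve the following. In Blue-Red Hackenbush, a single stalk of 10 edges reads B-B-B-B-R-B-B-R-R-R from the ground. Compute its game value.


Edges (from ground): B-B-B-B-R-B-B-R-R-R
By Berlekamp's sign-expansion rule, a Blue-Red Hackenbush stalk has the value of the surreal number whose sign sequence is the edge sequence with B -> + and R -> -.
Sign sequence: ++++-++---
Trace the sign expansion in the surreal number tree, starting from 0:
Edge 1: B (sign +) -> bounds (0, +inf), value = 1
Edge 2: B (sign +) -> bounds (1, +inf), value = 2
Edge 3: B (sign +) -> bounds (2, +inf), value = 3
Edge 4: B (sign +) -> bounds (3, +inf), value = 4
Edge 5: R (sign -) -> bounds (3, 4), value = 7/2
Edge 6: B (sign +) -> bounds (7/2, 4), value = 15/4
Edge 7: B (sign +) -> bounds (15/4, 4), value = 31/8
Edge 8: R (sign -) -> bounds (15/4, 31/8), value = 61/16
Edge 9: R (sign -) -> bounds (15/4, 61/16), value = 121/32
Edge 10: R (sign -) -> bounds (15/4, 121/32), value = 241/64
Game value = 241/64

241/64


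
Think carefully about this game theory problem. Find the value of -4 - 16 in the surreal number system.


x = -4, y = 16
x - y = -4 - 16 = -20

-20


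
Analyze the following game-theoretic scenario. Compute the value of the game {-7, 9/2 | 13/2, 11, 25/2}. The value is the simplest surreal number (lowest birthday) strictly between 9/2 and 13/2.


Left options: {-7, 9/2}, max = 9/2
Right options: {13/2, 11, 25/2}, min = 13/2
All options are numbers and max(Left) < min(Right), so by the simplicity theorem the value is the simplest (earliest-born) number strictly between 9/2 and 13/2.
Integers 5 through 6 all lie strictly between 9/2 and 13/2.
Among integers, the simplest (lowest birthday = smallest |n|; 0 is born on day 0, +-n on day n) is 5.
No non-integer in the interval can be simpler: if x is a non-integer in the interval, then floor(x) or ceil(x) also lies in the interval (the interval contains an integer), and both are proper prefixes of x's sign expansion, i.e. born earlier. So the game value is 5.
Game value = 5

5


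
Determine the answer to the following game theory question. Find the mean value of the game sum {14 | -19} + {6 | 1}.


G1 = {14 | -19}, G2 = {6 | 1}
Each is a switch {a | b} with numbers a > b; its mean value is (a + b)/2, and mean value is additive over game sums: m(G1 + G2) = m(G1) + m(G2).
Mean of G1 = (14 + (-19))/2 = -5/2 = -5/2
Mean of G2 = (6 + (1))/2 = 7/2 = 7/2
Mean of G1 + G2 = -5/2 + 7/2 = 1

1


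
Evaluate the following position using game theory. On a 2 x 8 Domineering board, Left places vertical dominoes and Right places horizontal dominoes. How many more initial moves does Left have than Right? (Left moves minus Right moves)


Board is 2 x 8 (rows x cols).
Left (vertical) placements: (rows-1) * cols = 1 * 8 = 8
Right (horizontal) placements: rows * (cols-1) = 2 * 7 = 14
Advantage = Left - Right = 8 - 14 = -6

-6


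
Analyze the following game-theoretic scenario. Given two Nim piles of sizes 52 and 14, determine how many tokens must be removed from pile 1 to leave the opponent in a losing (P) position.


Piles: 52 and 14
Current XOR: 52 XOR 14 = 58 (non-zero, so this is an N-position).
To make the XOR zero, we need to find a move that balances the piles.
For pile 1 (size 52): target = 52 XOR 58 = 14
We reduce pile 1 from 52 to 14.
Tokens removed: 52 - 14 = 38
Verification: 14 XOR 14 = 0

38


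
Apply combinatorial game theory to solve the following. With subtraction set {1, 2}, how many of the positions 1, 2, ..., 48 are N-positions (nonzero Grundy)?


Subtraction set S = {1, 2}, so G(n) = n mod 3.
G(n) = 0 when n is a multiple of 3.
Multiples of 3 in [1, 48]: 16
N-positions (nonzero Grundy) = 48 - 16 = 32

32


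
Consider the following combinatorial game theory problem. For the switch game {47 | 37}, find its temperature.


The game is {47 | 37}, a switch {a | b} with numbers a > b.
Cooling {a | b} by t gives {a - t | b + t}, which stops being hot when a - t = b + t, i.e. at t = (a - b)/2. So the temperature of a switch is (a - b)/2.
Temperature = (Left option - Right option) / 2
= (47 - (37)) / 2
= 10 / 2
= 5

5


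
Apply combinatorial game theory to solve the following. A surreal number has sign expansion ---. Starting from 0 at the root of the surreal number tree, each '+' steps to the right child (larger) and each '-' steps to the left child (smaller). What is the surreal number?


Sign expansion: ---
Rule: track bounds (lo, hi), initially (-inf, +inf). On '+', the current value becomes lo and we move to the simplest number in (value, hi): value + 1 if hi = +inf, otherwise the midpoint (value + hi)/2. On '-', the current value becomes hi and we move to value - 1 if lo = -inf, otherwise the midpoint (lo + value)/2.
Start at 0.
Step 1: sign = -, move left. Bounds: (-inf, 0). Value = -1
Step 2: sign = -, move left. Bounds: (-inf, -1). Value = -2
Step 3: sign = -, move left. Bounds: (-inf, -2). Value = -3
The surreal number with sign expansion --- is -3.

-3


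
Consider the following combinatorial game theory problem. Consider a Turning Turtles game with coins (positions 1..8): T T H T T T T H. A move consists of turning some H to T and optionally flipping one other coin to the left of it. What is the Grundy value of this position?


Coins: T T H T T T T H
Key fact: a single head at position k behaves exactly like a Nim heap of size k (turning it to T and optionally flipping a coin at j < k corresponds to moving the heap from k to j, or to 0), and heads combine as a disjunctive sum (two heads at the same place would cancel, matching j XOR j = 0). So the Nim-value is the XOR of the 1-indexed positions of the heads.
Face-up positions (1-indexed): [3, 8]
XOR 0 with 3: 0 XOR 3 = 3
XOR 3 with 8: 3 XOR 8 = 11
Nim-value = 11

11


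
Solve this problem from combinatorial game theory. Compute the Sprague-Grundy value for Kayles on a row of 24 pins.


Kayles: a move removes 1 or 2 adjacent pins from a contiguous row.
Removing pins from a row of k leaves two independent rows (a, b) with a + b = k - 1 (one pin) or a + b = k - 2 (two pins); an end removal gives a = 0.
By Sprague-Grundy, G(k) = mex{ G(a) XOR G(b) } over all these splits. G(0) = 0.
G(1): splits (0,0):0^0=0 -> mex({0}) = 1
G(2): splits (0,1):0^1=1 (0,0):0^0=0 -> mex({0, 1}) = 2
G(3): splits (0,2):0^2=2 (1,1):1^1=0 (0,1):0^1=1 -> mex({0, 1, 2}) = 3
G(4): splits (0,3):0^3=3 (1,2):1^2=3 (0,2):0^2=2 (1,1):1^1=0 -> mex({0, 2, 3}) = 1
G(5): splits (0,4):0^1=1 (1,3):1^3=2 (2,2):2^2=0 (0,3):0^3=3 (1,2):1^2=3 -> mex({0, 1, 2, 3}) = 4
G(6) = mex({0, 1, 2, 4}) = 3
G(7) = mex({0, 1, 3, 4, 5}) = 2
G(8) = mex({0, 2, 3, 5, 6}) = 1
G(9) = mex({0, 1, 2, 3, 6, 7}) = 4
G(10) = mex({0, 1, 3, 4, 5, 7}) = 2
G(11) = mex({0, 1, 2, 3, 4, 5}) = 6
G(12) = mex({0, 1, 2, 3, 5, 6, 7}) = 4
G(13) = mex({0, 2, 3, 4, 6, 7}) = 1
G(14) = mex({0, 1, 4, 5, 6, 7}) = 2
G(15) = mex({0, 1, 2, 3, 4, 5, 6}) = 7
G(16) = mex({0, 2, 3, 5, 6, 7}) = 1
G(17) = mex({0, 1, 2, 3, 5, 6, 7}) = 4
G(18) = mex({0, 1, 2, 4, 5, 6}) = 3
G(19) = mex({0, 1, 3, 4, 5, 7}) = 2
G(20) = mex({0, 2, 3, 4, 5, 6, 7}) = 1
G(21) = mex({0, 1, 2, 3, 5, 6, 7}) = 4
G(22) = mex({0, 1, 2, 3, 4, 5, 7}) = 6
G(23) = mex({0, 1, 2, 3, 4, 5, 6}) = 7
G(24) = mex({0, 1, 2, 3, 5, 6, 7}) = 4
Therefore G(24) = 4.

4


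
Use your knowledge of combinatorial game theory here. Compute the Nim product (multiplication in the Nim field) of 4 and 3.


Nim multiplication is bilinear over XOR: (u XOR v) * w = (u*w) XOR (v*w).
So we split each operand into its bit components and XOR the pairwise Nim products.
4 = 4 (as XOR of powers of 2).
3 = 1 + 2 (as XOR of powers of 2).
Using the standard Nim-product table on single bits:
  2*2 = 3,   2*4 = 8,   2*8 = 12,
  4*4 = 6,   4*8 = 11,  8*8 = 13,
and  1*x = x (identity), k*l = l*k (commutative).
Pairwise Nim products:
  4 * 1 = 4
  4 * 2 = 8
XOR them: 4 XOR 8 = 12.
Result: 4 * 3 = 12 (in Nim).

12


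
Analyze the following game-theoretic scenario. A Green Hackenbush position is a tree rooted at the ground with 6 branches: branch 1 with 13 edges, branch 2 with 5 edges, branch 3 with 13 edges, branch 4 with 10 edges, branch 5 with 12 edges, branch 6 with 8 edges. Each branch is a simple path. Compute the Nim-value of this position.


The tree has 6 branches from the ground vertex.
In Green Hackenbush, the Nim-value of a simple path of length k is k.
Branch 1: length 13, Nim-value = 13
Branch 2: length 5, Nim-value = 5
Branch 3: length 13, Nim-value = 13
Branch 4: length 10, Nim-value = 10
Branch 5: length 12, Nim-value = 12
Branch 6: length 8, Nim-value = 8
Total Nim-value = XOR of all branch values:
0 XOR 13 = 13
13 XOR 5 = 8
8 XOR 13 = 5
5 XOR 10 = 15
15 XOR 12 = 3
3 XOR 8 = 11
Nim-value of the tree = 11

11


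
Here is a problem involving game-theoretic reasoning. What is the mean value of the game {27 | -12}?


Game = {27 | -12}, a switch {a | b} with numbers a > b.
Its thermograph has left wall a - t and right wall b + t, which meet at t = (a - b)/2, where both equal (a + b)/2. So the mast (mean value) is at (a + b)/2.
Mean = (27 + (-12))/2 = 15/2 = 15/2

15/2


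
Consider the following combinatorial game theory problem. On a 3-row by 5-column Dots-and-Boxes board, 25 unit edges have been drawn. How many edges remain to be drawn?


Grid: 3 x 5 boxes, i.e. 4 rows and 6 columns of dots.
Horizontal edges: (rows + 1) * cols = 4 * 5 = 20
Vertical edges: rows * (cols + 1) = 3 * 6 = 18
Total edges: 20 + 18 = 38
Edges drawn: 25
Remaining: 38 - 25 = 13

13


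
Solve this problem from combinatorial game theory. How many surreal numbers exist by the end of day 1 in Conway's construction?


Day 0: {|} = 0 is born. Count = 1.
Day n: the number of surreal numbers born by day n is 2^(n+1) - 1.
By day 0: 2^1 - 1 = 1
By day 1: 2^2 - 1 = 3
By day 1: 3 surreal numbers.

3


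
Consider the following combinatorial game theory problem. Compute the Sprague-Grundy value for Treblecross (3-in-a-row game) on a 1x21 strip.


Treblecross: place X on empty cells; 3-in-a-row wins.
Playing within two cells of an existing X lets the opponent win at once, so sensible play treats the cells i-2..i+2 around each X as dead. The player left with no safe cell loses, so this is a normal-play take-away game on strips of safe cells.
Placing X at cell i (0-indexed) of a strip of k safe cells leaves independent strips of sizes max(0, i-2) and max(0, k-i-3). Hence G(k) = mex{ G(max(0,i-2)) XOR G(max(0,k-i-3)) : 0 <= i < k }, with G(0) = 0.
G(1): splits (0,0):0^0=0 -> mex({0}) = 1
G(2): splits (0,0):0^0=0 -> mex({0}) = 1
G(3): splits (0,0):0^0=0 -> mex({0}) = 1
G(4): splits (0,1):0^1=1 (0,0):0^0=0 -> mex({0, 1}) = 2
G(5): splits (0,2):0^1=1 (0,1):0^1=1 (0,0):0^0=0 -> mex({0, 1}) = 2
G(6) = mex({1}) = 0
G(7) = mex({0, 1, 2}) = 3
G(8) = mex({0, 1, 2}) = 3
G(9) = mex({0, 2}) = 1
G(10) = mex({0, 2, 3}) = 1
G(11) = mex({0, 3}) = 1
G(12) = mex({1, 3}) = 0
G(13) = mex({0, 1, 2, 3}) = 4
G(14) = mex({0, 1, 2}) = 3
G(15) = mex({0, 1, 2}) = 3
G(16) = mex({0, 1, 2, 4}) = 3
G(17) = mex({0, 1, 3, 4}) = 2
G(18) = mex({0, 1, 3, 4}) = 2
G(19) = mex({0, 1, 3, 5}) = 2
G(20) = mex({0, 1, 2, 3, 5}) = 4
G(21) = mex({0, 1, 2, 3, 5}) = 4
Therefore G(21) = 4.

4


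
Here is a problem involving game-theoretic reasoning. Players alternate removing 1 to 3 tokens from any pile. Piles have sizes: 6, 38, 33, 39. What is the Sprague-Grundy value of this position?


Subtraction set: {1, 2, 3}
For this subtraction set, G(n) = n mod 4 (period = max + 1 = 4).
Pile 1 (size 6): G(6) = 6 mod 4 = 2
Pile 2 (size 38): G(38) = 38 mod 4 = 2
Pile 3 (size 33): G(33) = 33 mod 4 = 1
Pile 4 (size 39): G(39) = 39 mod 4 = 3
Total Grundy value = XOR of all: 2 XOR 2 XOR 1 XOR 3 = 2

2


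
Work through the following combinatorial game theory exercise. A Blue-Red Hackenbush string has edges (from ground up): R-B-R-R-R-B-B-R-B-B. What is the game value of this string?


Edges (from ground): R-B-R-R-R-B-B-R-B-B
By Berlekamp's sign-expansion rule, a Blue-Red Hackenbush stalk has the value of the surreal number whose sign sequence is the edge sequence with B -> + and R -> -.
Sign sequence: -+---++-++
Trace the sign expansion in the surreal number tree, starting from 0:
Edge 1: R (sign -) -> bounds (-inf, 0), value = -1
Edge 2: B (sign +) -> bounds (-1, 0), value = -1/2
Edge 3: R (sign -) -> bounds (-1, -1/2), value = -3/4
Edge 4: R (sign -) -> bounds (-1, -3/4), value = -7/8
Edge 5: R (sign -) -> bounds (-1, -7/8), value = -15/16
Edge 6: B (sign +) -> bounds (-15/16, -7/8), value = -29/32
Edge 7: B (sign +) -> bounds (-29/32, -7/8), value = -57/64
Edge 8: R (sign -) -> bounds (-29/32, -57/64), value = -115/128
Edge 9: B (sign +) -> bounds (-115/128, -57/64), value = -229/256
Edge 10: B (sign +) -> bounds (-229/256, -57/64), value = -457/512
Game value = -457/512

-457/512


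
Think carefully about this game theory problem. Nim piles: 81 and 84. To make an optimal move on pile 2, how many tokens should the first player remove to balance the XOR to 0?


Piles: 81 and 84
Current XOR: 81 XOR 84 = 5 (non-zero, so this is an N-position).
To make the XOR zero, we need to find a move that balances the piles.
For pile 2 (size 84): target = 84 XOR 5 = 81
We reduce pile 2 from 84 to 81.
Tokens removed: 84 - 81 = 3
Verification: 81 XOR 81 = 0

3


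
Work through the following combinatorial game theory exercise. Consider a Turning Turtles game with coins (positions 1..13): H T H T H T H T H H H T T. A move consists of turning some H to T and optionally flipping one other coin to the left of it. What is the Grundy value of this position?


Coins: H T H T H T H T H H H T T
Key fact: a single head at position k behaves exactly like a Nim heap of size k (turning it to T and optionally flipping a coin at j < k corresponds to moving the heap from k to j, or to 0), and heads combine as a disjunctive sum (two heads at the same place would cancel, matching j XOR j = 0). So the Nim-value is the XOR of the 1-indexed positions of the heads.
Face-up positions (1-indexed): [1, 3, 5, 7, 9, 10, 11]
XOR 0 with 1: 0 XOR 1 = 1
XOR 1 with 3: 1 XOR 3 = 2
XOR 2 with 5: 2 XOR 5 = 7
XOR 7 with 7: 7 XOR 7 = 0
XOR 0 with 9: 0 XOR 9 = 9
XOR 9 with 10: 9 XOR 10 = 3
XOR 3 with 11: 3 XOR 11 = 8
Nim-value = 8

8


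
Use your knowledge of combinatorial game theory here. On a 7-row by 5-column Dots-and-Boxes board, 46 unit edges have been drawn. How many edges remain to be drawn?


Grid: 7 x 5 boxes, i.e. 8 rows and 6 columns of dots.
Horizontal edges: (rows + 1) * cols = 8 * 5 = 40
Vertical edges: rows * (cols + 1) = 7 * 6 = 42
Total edges: 40 + 42 = 82
Edges drawn: 46
Remaining: 82 - 46 = 36

36


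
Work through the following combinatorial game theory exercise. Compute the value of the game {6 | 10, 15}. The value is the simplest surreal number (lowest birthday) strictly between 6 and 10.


Left options: {6}, max = 6
Right options: {10, 15}, min = 10
All options are numbers and max(Left) < min(Right), so by the simplicity theorem the value is the simplest (earliest-born) number strictly between 6 and 10.
Integers 7 through 9 all lie strictly between 6 and 10.
Among integers, the simplest (lowest birthday = smallest |n|; 0 is born on day 0, +-n on day n) is 7.
No non-integer in the interval can be simpler: if x is a non-integer in the interval, then floor(x) or ceil(x) also lies in the interval (the interval contains an integer), and both are proper prefixes of x's sign expansion, i.e. born earlier. So the game value is 7.
Game value = 7

7


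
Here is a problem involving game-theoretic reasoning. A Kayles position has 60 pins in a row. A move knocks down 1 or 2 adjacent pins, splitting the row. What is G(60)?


Kayles: a move removes 1 or 2 adjacent pins from a contiguous row.
Removing pins from a row of k leaves two independent rows (a, b) with a + b = k - 1 (one pin) or a + b = k - 2 (two pins); an end removal gives a = 0.
By Sprague-Grundy, G(k) = mex{ G(a) XOR G(b) } over all these splits. G(0) = 0.
G(1): splits (0,0):0^0=0 -> mex({0}) = 1
G(2): splits (0,1):0^1=1 (0,0):0^0=0 -> mex({0, 1}) = 2
G(3): splits (0,2):0^2=2 (1,1):1^1=0 (0,1):0^1=1 -> mex({0, 1, 2}) = 3
G(4): splits (0,3):0^3=3 (1,2):1^2=3 (0,2):0^2=2 (1,1):1^1=0 -> mex({0, 2, 3}) = 1
G(5): splits (0,4):0^1=1 (1,3):1^3=2 (2,2):2^2=0 (0,3):0^3=3 (1,2):1^2=3 -> mex({0, 1, 2, 3}) = 4
G(6) = mex({0, 1, 2, 4}) = 3
G(7) = mex({0, 1, 3, 4, 5}) = 2
G(8) = mex({0, 2, 3, 5, 6}) = 1
G(9) = mex({0, 1, 2, 3, 6, 7}) = 4
G(10) = mex({0, 1, 3, 4, 5, 7}) = 2
G(11) = mex({0, 1, 2, 3, 4, 5}) = 6
G(12) = mex({0, 1, 2, 3, 5, 6, 7}) = 4
G(13) = mex({0, 2, 3, 4, 6, 7}) = 1
G(14) = mex({0, 1, 4, 5, 6, 7}) = 2
G(15) = mex({0, 1, 2, 3, 4, 5, 6}) = 7
G(16) = mex({0, 2, 3, 5, 6, 7}) = 1
G(17) = mex({0, 1, 2, 3, 5, 6, 7}) = 4
G(18) = mex({0, 1, 2, 4, 5, 6}) = 3
G(19) = mex({0, 1, 3, 4, 5, 7}) = 2
G(20) = mex({0, 2, 3, 4, 5, 6, 7}) = 1
G(21) = mex({0, 1, 2, 3, 5, 6, 7}) = 4
G(22) = mex({0, 1, 2, 3, 4, 5, 7}) = 6
G(23) = mex({0, 1, 2, 3, 4, 5, 6}) = 7
G(24) = mex({0, 1, 2, 3, 5, 6, 7}) = 4
G(25) = mex({0, 2, 3, 4, 6, 7}) = 1
G(26) = mex({0, 1, 3, 4, 5, 6, 7}) = 2
G(27) = mex({0, 1, 2, 3, 4, 5, 6, 7}) = 8
G(28) = mex({0, 1, 2, 3, 4, 6, 7, 8}) = 5
G(29) = mex({0, 1, 2, 3, 5, 6, 7, 8, 9}) = 4
G(30) = mex({0, 1, 2, 3, 4, 5, 6, 9, 10}) = 7
G(31) = mex({0, 1, 3, 4, 5, 7, 10, 11}) = 2
G(32) = mex({0, 2, 3, 4, 5, 6, 7, 9, 11}) = 1
G(33) = mex({0, 1, 2, 3, 4, 5, 6, 7, 9, 12}) = 8
G(34) = mex({0, 1, 2, 3, 4, 5, 7, 8, 11, 12}) = 6
G(35) = mex({0, 1, 2, 3, 4, 5, 6, 8, 9, 10, 11}) = 7
G(36) = mex({0, 1, 2, 3, 5, 6, 7, 9, 10}) = 4
G(37) = mex({0, 2, 3, 4, 6, 7, 9, 10, 11, 12}) = 1
G(38) = mex({0, 1, 3, 4, 5, 6, 7, 9, 10, 11, 12}) = 2
G(39) = mex({0, 1, 2, 4, 5, 6, 7, 9, 10, 12, 14}) = 3
G(40) = mex({0, 2, 3, 4, 6, 7, 11, 12, 14}) = 1
G(41) = mex({0, 1, 2, 3, 5, 6, 7, 9, 10, 11, 12}) = 4
G(42) = mex({0, 1, 2, 3, 4, 5, 6, 9, 10}) = 7
G(43) = mex({0, 1, 3, 4, 5, 7, 9, 10, 12, 15}) = 2
G(44) = mex({0, 2, 3, 4, 5, 6, 7, 9, 10, 12, 15}) = 1
G(45) = mex({0, 1, 2, 3, 4, 5, 6, 7, 9, 10, 12, 14}) = 8
G(46) = mex({0, 1, 3, 4, 5, 7, 8, 11, 12, 14}) = 2
G(47) = mex({0, 1, 2, 3, 4, 5, 6, 8, 9, 10, 11, 12}) = 7
G(48) = mex({0, 1, 2, 3, 5, 6, 7, 9, 10}) = 4
G(49) = mex({0, 2, 3, 4, 6, 7, 9, 10, 11, 12, 15}) = 1
G(50) = mex({0, 1, 4, 5, 6, 7, 9, 11, 12, 14, 15}) = 2
G(51) = mex({0, 1, 2, 3, 4, 5, 6, 7, 9, 12, 14, 15}) = 8
G(52) = mex({0, 2, 3, 4, 5, 6, 7, 8, 11, 12, 15}) = 1
G(53) = mex({0, 1, 2, 3, 5, 6, 7, 8, 9, 10, 11, 12}) = 4
G(54) = mex({0, 1, 2, 3, 4, 5, 6, 9, 10}) = 7
G(55) = mex({0, 1, 3, 4, 5, 7, 9, 10, 11, 12}) = 2
G(56) = mex({0, 2, 3, 4, 5, 6, 7, 9, 10, 11, 12, 13, 14}) = 1
G(57) = mex({0, 1, 2, 3, 5, 6, 7, 9, 10, 12, 13, 14, 15}) = 4
G(58) = mex({0, 1, 3, 4, 5, 7, 11, 12, 14, 15}) = 2
G(59) = mex({0, 1, 2, 3, 4, 5, 6, 9, 10, 11, 12, 15}) = 7
G(60) = mex({0, 1, 2, 3, 5, 6, 7, 9, 10}) = 4
Therefore G(60) = 4.

4


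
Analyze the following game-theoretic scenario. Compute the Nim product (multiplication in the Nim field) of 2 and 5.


Nim multiplication is bilinear over XOR: (u XOR v) * w = (u*w) XOR (v*w).
So we split each operand into its bit components and XOR the pairwise Nim products.
2 = 2 (as XOR of powers of 2).
5 = 1 + 4 (as XOR of powers of 2).
Using the standard Nim-product table on single bits:
  2*2 = 3,   2*4 = 8,   2*8 = 12,
  4*4 = 6,   4*8 = 11,  8*8 = 13,
and  1*x = x (identity), k*l = l*k (commutative).
Pairwise Nim products:
  2 * 1 = 2
  2 * 4 = 8
XOR them: 2 XOR 8 = 10.
Result: 2 * 5 = 10 (in Nim).

10


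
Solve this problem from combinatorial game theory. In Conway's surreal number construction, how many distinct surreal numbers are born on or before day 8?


Day 0: {|} = 0 is born. Count = 1.
Day n: the number of surreal numbers born by day n is 2^(n+1) - 1.
By day 0: 2^1 - 1 = 1
By day 1: 2^2 - 1 = 3
By day 2: 2^3 - 1 = 7
By day 3: 2^4 - 1 = 15
By day 4: 2^5 - 1 = 31
By day 5: 2^6 - 1 = 63
By day 6: 2^7 - 1 = 127
By day 7: 2^8 - 1 = 255
By day 8: 2^9 - 1 = 511
By day 8: 511 surreal numbers.

511


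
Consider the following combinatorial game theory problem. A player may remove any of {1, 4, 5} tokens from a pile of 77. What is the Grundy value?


The subtraction set is S = {1, 4, 5}.
G(k) = mex{ G(k - s) : s in S, s <= k }. We compute iteratively: G(0) = 0.
G(1) = mex({0}) = 1
G(2) = mex({1}) = 0
G(3) = mex({0}) = 1
G(4) = mex({0, 1}) = 2
G(5) = mex({0, 1, 2}) = 3
G(6) = mex({0, 1, 3}) = 2
G(7) = mex({0, 1, 2}) = 3
G(8) = mex({1, 2, 3}) = 0
G(9) = mex({0, 2, 3}) = 1
G(10) = mex({1, 2, 3}) = 0
G(11) = mex({0, 2, 3}) = 1
G(12) = mex({0, 1, 3}) = 2
Observe that G(8)..G(12) = 0, 1, 0, 1, 2 repeats G(0)..G(4) = 0, 1, 0, 1, 2.
For k >= max(S) = 5, G(k) is determined by the previous 5 values G(k-5)..G(k-1); a window of 5 consecutive values has recurred shifted by 8, so by induction G(k + 8) = G(k) for all k >= 0: the sequence is periodic from the start with period 8.
One period: G(0..7) = 0, 1, 0, 1, 2, 3, 2, 3.
77 mod 8 = 5, so G(77) = G(5) = 3.

3


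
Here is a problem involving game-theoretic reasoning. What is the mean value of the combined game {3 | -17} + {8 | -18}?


G1 = {3 | -17}, G2 = {8 | -18}
Each is a switch {a | b} with numbers a > b; its mean value is (a + b)/2, and mean value is additive over game sums: m(G1 + G2) = m(G1) + m(G2).
Mean of G1 = (3 + (-17))/2 = -14/2 = -7
Mean of G2 = (8 + (-18))/2 = -10/2 = -5
Mean of G1 + G2 = -7 + -5 = -12

-12


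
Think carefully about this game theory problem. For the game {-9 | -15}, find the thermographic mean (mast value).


Game = {-9 | -15}, a switch {a | b} with numbers a > b.
Its thermograph has left wall a - t and right wall b + t, which meet at t = (a - b)/2, where both equal (a + b)/2. So the mast (mean value) is at (a + b)/2.
Mean = (-9 + (-15))/2 = -24/2 = -12

-12


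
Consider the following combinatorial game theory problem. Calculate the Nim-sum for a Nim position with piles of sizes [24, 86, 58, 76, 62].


We need the XOR (exclusive or) of all pile sizes.
After XOR-ing pile 1 (size 24): 0 XOR 24 = 24
After XOR-ing pile 2 (size 86): 24 XOR 86 = 78
After XOR-ing pile 3 (size 58): 78 XOR 58 = 116
After XOR-ing pile 4 (size 76): 116 XOR 76 = 56
After XOR-ing pile 5 (size 62): 56 XOR 62 = 6
The Nim-value of this position is 6.

6
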